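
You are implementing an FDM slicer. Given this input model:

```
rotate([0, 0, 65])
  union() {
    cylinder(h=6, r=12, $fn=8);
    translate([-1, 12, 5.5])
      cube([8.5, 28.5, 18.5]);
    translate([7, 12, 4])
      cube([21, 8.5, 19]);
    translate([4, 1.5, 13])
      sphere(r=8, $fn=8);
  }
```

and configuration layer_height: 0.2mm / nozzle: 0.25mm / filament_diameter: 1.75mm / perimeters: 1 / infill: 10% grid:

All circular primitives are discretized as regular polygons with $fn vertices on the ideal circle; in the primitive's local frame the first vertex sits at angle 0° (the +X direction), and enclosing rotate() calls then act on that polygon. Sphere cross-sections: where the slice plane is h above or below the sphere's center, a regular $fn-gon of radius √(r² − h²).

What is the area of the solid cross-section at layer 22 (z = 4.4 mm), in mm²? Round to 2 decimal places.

At z = 4.4 mm: the r=12 cylinder contributes a regular 8-gon of circumradius 12 (area = (8/2)·12.000²·sin(360°/8) = 407.29 mm²); the cube at (-1, 12) does not reach this height (z outside [5.5, 24]); the cube at (7, 12) is present — its section is the full 21×8.5 rectangle (area 178.50 mm²); the sphere at (4, 1.5) is not intersected at this z (|z−center|=8.600 > r=8); Combining (union): the 2 present regions are separate (no shared area or edge), so areas and boundary lengths simply add and each stays a separate island — area = 585.79 mm²; (rotated 65° about Z; rotation is an isometry so areas/perimeters/island counts are preserved). Overall, the cross-section has 2 separate islands. Net area = 585.79 mm².

585.79 mm²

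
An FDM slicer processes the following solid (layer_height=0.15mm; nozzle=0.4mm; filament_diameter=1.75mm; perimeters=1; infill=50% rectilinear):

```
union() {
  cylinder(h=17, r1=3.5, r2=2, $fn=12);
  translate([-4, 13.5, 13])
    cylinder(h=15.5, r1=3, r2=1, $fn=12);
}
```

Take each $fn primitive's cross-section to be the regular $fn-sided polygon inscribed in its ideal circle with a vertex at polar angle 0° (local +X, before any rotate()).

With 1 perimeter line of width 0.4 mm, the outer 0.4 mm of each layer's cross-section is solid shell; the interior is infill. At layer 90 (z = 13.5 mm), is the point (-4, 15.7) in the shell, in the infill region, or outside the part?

At z = 13.5 mm: the cone contributes a regular 12-gon of circumradius 2.309 (interpolated between r1=3.5 and r2=2 at t=0.794); the cone at (-4, 13.5) contributes a regular 12-gon of circumradius 2.935 (interpolated between r1=3 and r2=1 at t=0.032); Combining (union): the 2 present regions are separate (no shared area or edge), so areas and boundary lengths simply add and each stays a separate island — 2 connected regions. Overall, the cross-section has 2 separate islands. The nearest boundary edge runs (-4.00, 16.44)→(-2.53, 16.04); distance from the point to it = 0.71 mm. (Shell/infill is judged within the island containing the point — the largest one.) The point is inside the cross-section and 0.71 mm from the nearest boundary — more than the 0.4 mm shell width (1 × 0.4), so it's in the infill interior.

infill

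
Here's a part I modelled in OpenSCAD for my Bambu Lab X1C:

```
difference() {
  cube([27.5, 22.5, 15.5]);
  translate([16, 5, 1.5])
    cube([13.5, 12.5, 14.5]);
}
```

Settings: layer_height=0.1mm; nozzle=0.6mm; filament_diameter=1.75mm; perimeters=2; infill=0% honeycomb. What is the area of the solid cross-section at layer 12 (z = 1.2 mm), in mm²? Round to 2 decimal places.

At z = 1.2 mm: the 27.5×22.5 cube contributes its full rectangle (area 618.75 mm²); the cube at (16, 5) does not reach this height (z outside [1.5, 16]); Subtracting the remaining from the first: none of the subtracted shapes is present at this height, so the 27.5×22.5 cube is unchanged — area = 618.75 mm². Overall, the cross-section is a single solid region. Net area = 618.75 mm².

618.75 mm²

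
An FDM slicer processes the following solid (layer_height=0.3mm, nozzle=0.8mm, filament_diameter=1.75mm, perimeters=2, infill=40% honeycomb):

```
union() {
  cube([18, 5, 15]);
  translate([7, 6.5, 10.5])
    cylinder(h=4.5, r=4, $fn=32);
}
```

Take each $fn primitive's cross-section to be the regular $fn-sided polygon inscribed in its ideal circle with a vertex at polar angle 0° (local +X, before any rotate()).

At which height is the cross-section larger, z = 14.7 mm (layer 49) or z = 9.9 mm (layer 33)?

Layer 49 (z = 14.7): the 18×5 cube contributes its full rectangle (area 90.00 mm²); the r=4 cylinder at (7, 6.5) gives a regular 32-gon of circumradius 4 (constant along its height) (area = (32/2)·4.000²·sin(360°/32) = 49.94 mm²); Merging all regions: the regions partially overlap — summed areas 139.94 mm² minus the doubly-counted overlap 13.30 mm² gives 126.64 mm² — area = 126.64 mm². So its area = 126.64 mm². Layer 33 (z = 9.9): the 18×5 cube contributes its full rectangle (area 90.00 mm²); the cylinder at (7, 6.5) does not reach this height (z outside [10.5, 15]); Taking the union: only the 18×5 cube is present, so the union is just that shape — area = 90.00 mm². So its area = 90.00 mm². Layer 49 is larger (126.64 vs 90.00 mm²).

layer 49 (z = 14.7 mm)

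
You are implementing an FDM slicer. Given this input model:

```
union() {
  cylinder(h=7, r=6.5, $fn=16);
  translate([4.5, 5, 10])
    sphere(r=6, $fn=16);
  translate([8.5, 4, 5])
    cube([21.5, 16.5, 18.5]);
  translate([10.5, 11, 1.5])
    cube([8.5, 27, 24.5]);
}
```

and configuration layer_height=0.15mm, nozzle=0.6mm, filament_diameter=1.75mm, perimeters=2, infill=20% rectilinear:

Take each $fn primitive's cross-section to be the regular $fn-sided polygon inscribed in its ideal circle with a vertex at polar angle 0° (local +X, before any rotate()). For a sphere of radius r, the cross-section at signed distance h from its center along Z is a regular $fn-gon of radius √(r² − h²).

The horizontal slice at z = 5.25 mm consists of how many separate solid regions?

2

At z = 5.25 mm: the cylinder: section is a regular 16-gon, circumradius r=6.5; the r=6 sphere at (4.5, 5) slices to a regular 16-gon of circumradius 3.666 (√(r²−h²) with h=4.75 from center); the cube at (8.5, 4) (footprint 21.5×16.5) is included at this height; the 8.5×27 cube at (10.5, 11) contributes its full rectangle; Combining (union): the regions partially overlap (shared area 96.72 mm²), so overlapping operands fuse into one piece — 2 connected regions. The result has 2 disconnected regions.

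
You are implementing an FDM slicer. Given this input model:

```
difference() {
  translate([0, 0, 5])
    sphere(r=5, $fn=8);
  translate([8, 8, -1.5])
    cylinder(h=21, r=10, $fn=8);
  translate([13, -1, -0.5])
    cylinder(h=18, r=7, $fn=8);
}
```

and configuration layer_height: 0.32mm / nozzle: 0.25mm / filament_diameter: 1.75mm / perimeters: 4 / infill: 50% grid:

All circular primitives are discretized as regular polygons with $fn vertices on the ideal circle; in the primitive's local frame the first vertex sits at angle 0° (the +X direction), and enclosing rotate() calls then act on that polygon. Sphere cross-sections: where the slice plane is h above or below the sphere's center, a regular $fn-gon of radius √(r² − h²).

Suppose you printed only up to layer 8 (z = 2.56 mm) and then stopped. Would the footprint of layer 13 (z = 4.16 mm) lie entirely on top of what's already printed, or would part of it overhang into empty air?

Compare the two slices. At z = 2.56: the r=5 sphere contributes a regular 8-gon of circumradius √(5²−2.44²) = 4.364 (area = (8/2)·4.364²·sin(360°/8) = 53.87 mm²); the r=10 cylinder at (8, 8) contributes a regular 8-gon of circumradius 10 (area = (8/2)·10.000²·sin(360°/8) = 282.84 mm²); the cylinder at (13, -1): section is a regular 8-gon, circumradius r=7 (area = (8/2)·7.000²·sin(360°/8) = 138.59 mm²); Taking the first minus the rest: starting from the r=5 sphere (53.87 mm²), the r=10 cylinder at (8, 8) partially overlaps it — only the 11.02 mm² overlap (of its 282.84 mm²) is removed, clipping the outline; the r=7 cylinder at (13, -1) misses the remaining region (no effect) — area = 42.85 mm². At z = 4.16: the sphere: section is a regular 8-gon, circumradius = √(r²−h²) = √(5²−0.84²) = 4.929 (area = (8/2)·4.929²·sin(360°/8) = 68.71 mm²); the r=10 cylinder at (8, 8) contributes a regular 8-gon of circumradius 10 (area = (8/2)·10.000²·sin(360°/8) = 282.84 mm²); the r=7 cylinder at (13, -1) gives a regular 8-gon of circumradius 7 (constant along its height) (area = (8/2)·7.000²·sin(360°/8) = 138.59 mm²); After the difference (first − rest): starting from the r=5 sphere (68.71 mm²), the r=10 cylinder at (8, 8) partially overlaps it — only the 15.32 mm² overlap (of its 282.84 mm²) is removed, clipping the outline; the r=7 cylinder at (13, -1) misses the remaining region (no effect) — area = 53.39 mm². Checking containment: at z = 4.16 the cross-section extends beyond the z = 2.56 cross-section by about 10.54 mm².

part overhangs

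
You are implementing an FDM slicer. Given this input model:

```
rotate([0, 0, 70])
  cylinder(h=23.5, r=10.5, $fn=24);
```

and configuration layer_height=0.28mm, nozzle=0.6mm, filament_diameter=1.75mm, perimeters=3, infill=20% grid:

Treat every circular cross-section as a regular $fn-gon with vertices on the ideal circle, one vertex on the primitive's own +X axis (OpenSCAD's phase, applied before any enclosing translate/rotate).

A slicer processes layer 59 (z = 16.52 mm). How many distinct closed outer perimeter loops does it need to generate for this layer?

At z = 16.52 mm: the cylinder: section is a regular 24-gon, circumradius r=10.5; (rotated 70° about Z; rotation is an isometry so areas/perimeters/island counts are preserved). The result has 1 disconnected region.

1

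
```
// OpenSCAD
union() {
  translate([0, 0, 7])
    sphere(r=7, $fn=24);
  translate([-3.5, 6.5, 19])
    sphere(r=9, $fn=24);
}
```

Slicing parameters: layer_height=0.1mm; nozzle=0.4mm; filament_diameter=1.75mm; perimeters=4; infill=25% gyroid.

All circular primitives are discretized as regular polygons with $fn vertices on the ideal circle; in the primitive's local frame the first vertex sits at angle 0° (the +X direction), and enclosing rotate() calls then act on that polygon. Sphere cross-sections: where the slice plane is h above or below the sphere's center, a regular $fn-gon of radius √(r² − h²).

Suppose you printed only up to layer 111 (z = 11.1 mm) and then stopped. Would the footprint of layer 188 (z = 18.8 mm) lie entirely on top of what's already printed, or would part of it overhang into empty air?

part overhangs

Compare the two slices. At z = 11.1: the r=7 sphere contributes a regular 24-gon of circumradius √(7²−4.1²) = 5.674 (area = (24/2)·5.674²·sin(360°/24) = 99.98 mm²); the sphere at (-3.5, 6.5): section is a regular 24-gon, circumradius = √(r²−h²) = √(9²−7.9²) = 4.312 (area = (24/2)·4.312²·sin(360°/24) = 57.74 mm²); Combining (union): the regions partially overlap — summed areas 157.71 mm² minus the doubly-counted overlap 11.45 mm² gives 146.27 mm² — area = 146.27 mm². At z = 18.8: the sphere is absent (|z−center|=11.800 > r=7); the r=9 sphere at (-3.5, 6.5) contributes a regular 24-gon of circumradius √(9²−0.2²) = 8.998 (area = (24/2)·8.998²·sin(360°/24) = 251.45 mm²); Combining (union): only the r=9 sphere at (-3.5, 6.5) is present, so the union is just that shape — area = 251.45 mm². Checking containment: at z = 18.8 the cross-section extends beyond the z = 11.1 cross-section by about 144.69 mm².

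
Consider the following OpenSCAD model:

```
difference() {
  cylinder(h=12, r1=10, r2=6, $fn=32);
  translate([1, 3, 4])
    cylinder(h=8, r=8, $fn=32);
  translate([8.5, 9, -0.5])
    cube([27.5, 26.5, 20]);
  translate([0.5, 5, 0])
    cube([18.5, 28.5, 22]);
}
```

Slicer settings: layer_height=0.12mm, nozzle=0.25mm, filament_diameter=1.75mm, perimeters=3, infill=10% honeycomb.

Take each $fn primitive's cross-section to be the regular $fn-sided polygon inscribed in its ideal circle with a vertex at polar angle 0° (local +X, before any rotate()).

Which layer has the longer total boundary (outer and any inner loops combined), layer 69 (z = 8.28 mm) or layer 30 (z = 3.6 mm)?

layer 30 (z = 3.6 mm)

Layer 69 (z = 8.28): the cone (r1=10→r2=6) has section circumradius 7.240 here — a regular 32-gon (perimeter = 2·32·7.240·sin(180°/32) = 45.42 mm); the cylinder at (1, 3): section is a regular 32-gon, circumradius r=8 (perimeter = 2·32·8.000·sin(180°/32) = 50.18 mm); the cube at (8.5, 9) is present — its section is the full 27.5×26.5 rectangle (perimeter 108.00 mm); the cube at (0.5, 5) (footprint 18.5×28.5) is included at this height (perimeter 94.00 mm); Taking the first minus the rest: starting from the cone, the r=8 cylinder at (1, 3) partially overlaps it — only the 132.59 mm² overlap (of its 199.77 mm²) is removed, clipping the outline; the 27.5×26.5 cube at (8.5, 9) misses the remaining region (no effect); the 18.5×28.5 cube at (0.5, 5) misses the remaining region (no effect) — boundary = 40.25 mm. So its perimeter = 40.25 mm. Layer 30 (z = 3.6): the cone (r1=10→r2=6) has section circumradius 8.800 here — a regular 32-gon (perimeter = 2·32·8.800·sin(180°/32) = 55.20 mm); the cylinder at (1, 3) does not reach this height (z outside [4, 12]); the cube at (8.5, 9) (footprint 27.5×26.5) is included at this height (perimeter 108.00 mm); the 18.5×28.5 cube at (0.5, 5) contributes its full rectangle (perimeter 94.00 mm); Subtracting the remaining from the first: starting from the cone, the 27.5×26.5 cube at (8.5, 9) misses the remaining region (no effect); the 18.5×28.5 cube at (0.5, 5) partially overlaps it — only the 17.19 mm² overlap (of its 527.25 mm²) is removed, clipping the outline — boundary = 57.70 mm. So its perimeter = 57.70 mm. Layer 30 is larger (57.70 vs 40.25 mm).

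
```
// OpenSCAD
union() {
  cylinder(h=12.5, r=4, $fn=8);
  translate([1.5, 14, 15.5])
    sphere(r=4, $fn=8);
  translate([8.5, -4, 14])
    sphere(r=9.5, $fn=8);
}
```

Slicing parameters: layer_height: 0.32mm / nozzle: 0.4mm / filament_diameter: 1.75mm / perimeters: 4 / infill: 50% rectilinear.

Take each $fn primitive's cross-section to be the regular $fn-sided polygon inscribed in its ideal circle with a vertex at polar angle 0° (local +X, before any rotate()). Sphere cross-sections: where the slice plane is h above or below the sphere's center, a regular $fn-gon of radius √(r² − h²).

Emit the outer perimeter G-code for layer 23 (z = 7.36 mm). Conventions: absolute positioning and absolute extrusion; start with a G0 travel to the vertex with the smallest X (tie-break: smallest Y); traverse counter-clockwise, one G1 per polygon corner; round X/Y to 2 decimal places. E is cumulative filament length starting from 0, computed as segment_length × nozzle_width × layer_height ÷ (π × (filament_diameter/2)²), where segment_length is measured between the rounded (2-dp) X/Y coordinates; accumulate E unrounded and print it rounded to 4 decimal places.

G0 X-4.00 Y0.00 Z7.36
G1 X-2.83 Y-2.83 E0.1630
G1 X0.00 Y-4.00 E0.3259
G1 X2.06 Y-3.15 E0.4445
G1 X1.71 Y-4.00 E0.4934
G1 X3.70 Y-8.80 E0.7700
G1 X8.50 Y-10.79 E1.0465
G1 X13.30 Y-8.80 E1.3230
G1 X15.29 Y-4.00 E1.5995
G1 X13.30 Y0.80 E1.8760
G1 X8.50 Y2.79 E2.1526
G1 X3.70 Y0.80 E2.4291
G1 X3.68 Y0.77 E2.4310
G1 X2.83 Y2.83 E2.5496
G1 X0.00 Y4.00 E2.7126
G1 X-2.83 Y2.83 E2.8755
G1 X-4.00 Y0.00 E3.0385

At z = 7.36 mm: the r=4 cylinder gives a regular 8-gon of circumradius 4 (constant along its height); the sphere at (1.5, 14) does not reach this height (|z−center|=8.140 > r=4); the sphere at (8.5, -4): section is a regular 8-gon, circumradius = √(r²−h²) = √(9.5²−6.64²) = 6.794; Taking the union: the regions partially overlap (shared area 2.15 mm²), so overlapping operands fuse into one piece — 1 connected region. The outline is a single polygon with 16 vertices. Extrusion per mm of travel: 0.4 × 0.32 / (π × 0.875²) = 0.053216. Accumulating E over each segment gives final E = 3.0385.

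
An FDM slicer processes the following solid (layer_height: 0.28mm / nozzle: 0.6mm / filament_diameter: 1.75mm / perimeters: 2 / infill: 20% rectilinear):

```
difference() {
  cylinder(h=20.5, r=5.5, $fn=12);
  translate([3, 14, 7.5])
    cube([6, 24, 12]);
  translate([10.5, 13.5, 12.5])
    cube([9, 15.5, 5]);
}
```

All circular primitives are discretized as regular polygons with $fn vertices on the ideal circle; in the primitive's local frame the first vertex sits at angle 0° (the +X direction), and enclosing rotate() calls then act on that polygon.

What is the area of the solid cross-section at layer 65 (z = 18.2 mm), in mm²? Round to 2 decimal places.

90.75 mm²

At z = 18.2 mm: the r=5.5 cylinder contributes a regular 12-gon of circumradius 5.5 (area = (12/2)·5.500²·sin(360°/12) = 90.75 mm²); the 6×24 cube at (3, 14) contributes its full rectangle (area 144.00 mm²); the cube at (10.5, 13.5) does not reach this height (z outside [12.5, 17.5]); Taking the first minus the rest: starting from the r=5.5 cylinder (90.75 mm²), the 6×24 cube at (3, 14) misses the remaining region (no effect) — area = 90.75 mm². Overall, the cross-section is a single solid region. Net area = 90.75 mm².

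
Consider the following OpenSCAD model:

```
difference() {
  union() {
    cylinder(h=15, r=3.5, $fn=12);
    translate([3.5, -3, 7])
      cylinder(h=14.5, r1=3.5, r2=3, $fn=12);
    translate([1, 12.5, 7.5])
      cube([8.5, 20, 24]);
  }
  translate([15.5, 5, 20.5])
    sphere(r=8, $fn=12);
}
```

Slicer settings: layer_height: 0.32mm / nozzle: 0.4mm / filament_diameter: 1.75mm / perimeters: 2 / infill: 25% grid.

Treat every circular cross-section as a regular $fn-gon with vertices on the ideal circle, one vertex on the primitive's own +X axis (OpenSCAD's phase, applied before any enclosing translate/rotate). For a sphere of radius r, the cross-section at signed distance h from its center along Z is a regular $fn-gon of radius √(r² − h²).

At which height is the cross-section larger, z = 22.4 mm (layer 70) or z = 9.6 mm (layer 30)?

layer 30 (z = 9.6 mm)

Layer 70 (z = 22.4): the cylinder does not reach this height (z outside [0, 15]); the cone at (3.5, -3) is not intersected at this z (z outside [7, 21.5]); the 8.5×20 cube at (1, 12.5) contributes its full rectangle (area 170.00 mm²); Combining (union): only the 8.5×20 cube at (1, 12.5) is present, so the union is just that shape — area = 170.00 mm²; the r=8 sphere at (15.5, 5) slices to a regular 12-gon of circumradius 7.771 (√(r²−h²) with h=1.9 from center) (area = (12/2)·7.771²·sin(360°/12) = 181.17 mm²); After the difference (first − rest): starting from that combined region (170.00 mm²), the r=8 sphere at (15.5, 5) misses the remaining region (no effect) — area = 170.00 mm². So its area = 170.00 mm². Layer 30 (z = 9.6): the cylinder: section is a regular 12-gon, circumradius r=3.5 (area = (12/2)·3.500²·sin(360°/12) = 36.75 mm²); the cone at (3.5, -3): at t=0.179 of its height the radius interpolates to r₁+(r₂−r₁)t = 3.410, giving a regular 12-gon of that circumradius (area = (12/2)·3.410²·sin(360°/12) = 34.89 mm²); the 8.5×20 cube at (1, 12.5) contributes its full rectangle (area 170.00 mm²); Combining (union): the regions partially overlap — summed areas 241.64 mm² minus the doubly-counted overlap 7.32 mm² gives 234.32 mm² — area = 234.32 mm²; the sphere at (15.5, 5) does not reach this height (|z−center|=10.900 > r=8); Taking the first minus the rest: none of the subtracted shapes is present at this height, so the result so far is unchanged — area = 234.32 mm². So its area = 234.32 mm². Layer 30 is larger (234.32 vs 170.00 mm²).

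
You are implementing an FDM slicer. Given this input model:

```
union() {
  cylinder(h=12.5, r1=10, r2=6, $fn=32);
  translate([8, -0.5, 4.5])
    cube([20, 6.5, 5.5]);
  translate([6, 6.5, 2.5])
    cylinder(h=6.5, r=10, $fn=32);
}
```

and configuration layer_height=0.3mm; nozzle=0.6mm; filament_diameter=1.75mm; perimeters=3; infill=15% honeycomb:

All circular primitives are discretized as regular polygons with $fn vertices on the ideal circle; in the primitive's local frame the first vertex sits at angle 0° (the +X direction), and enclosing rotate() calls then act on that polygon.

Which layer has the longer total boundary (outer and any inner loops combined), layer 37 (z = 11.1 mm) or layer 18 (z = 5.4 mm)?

layer 18 (z = 5.4 mm)

Layer 37 (z = 11.1): the cone: at t=0.888 of its height the radius interpolates to r₁+(r₂−r₁)t = 6.448, giving a regular 32-gon of that circumradius (perimeter = 2·32·6.448·sin(180°/32) = 40.45 mm); the cube at (8, -0.5) is absent (z outside [4.5, 10]); the cylinder at (6, 6.5) is not intersected at this z (z outside [2.5, 9]); Taking the union: only the cone is present, so the union is just that shape — boundary = 40.45 mm. So its perimeter = 40.45 mm. Layer 18 (z = 5.4): the cone: at t=0.432 of its height the radius interpolates to r₁+(r₂−r₁)t = 8.272, giving a regular 32-gon of that circumradius (perimeter = 2·32·8.272·sin(180°/32) = 51.89 mm); the 20×6.5 cube at (8, -0.5) contributes its full rectangle (perimeter 53.00 mm); the cylinder at (6, 6.5): section is a regular 32-gon, circumradius r=10 (perimeter = 2·32·10.000·sin(180°/32) = 62.73 mm); Taking the union: the regions partially overlap (shared area 150.43 mm²), so the edge portions inside another operand are dropped and the merged outline is re-measured after clipping — boundary = 102.29 mm. So its perimeter = 102.29 mm. Layer 18 is larger (102.29 vs 40.45 mm).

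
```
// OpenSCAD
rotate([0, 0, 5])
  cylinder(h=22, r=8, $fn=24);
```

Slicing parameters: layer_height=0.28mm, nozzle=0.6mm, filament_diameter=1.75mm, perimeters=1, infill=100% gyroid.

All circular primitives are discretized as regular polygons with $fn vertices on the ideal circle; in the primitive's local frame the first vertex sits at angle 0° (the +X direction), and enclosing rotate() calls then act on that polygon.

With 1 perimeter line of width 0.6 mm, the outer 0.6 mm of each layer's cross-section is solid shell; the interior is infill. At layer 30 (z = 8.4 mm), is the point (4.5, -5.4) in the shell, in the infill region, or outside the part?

infill

At z = 8.4 mm: the cylinder: section is a regular 24-gon, circumradius r=8; (whole slice rotated 5° about Z — lengths, areas and connectivity unchanged). Overall, the cross-section is a single solid region. Undo the 5° rotation: the query point maps to (4.012, -5.772) in the un-rotated model frame. The nearest boundary edge runs (4.00, -6.93)→(5.66, -5.66); distance from the point to it = 0.91 mm. The point is inside the cross-section and 0.91 mm from the nearest boundary — more than the 0.6 mm shell width (1 × 0.6), so it's in the infill interior.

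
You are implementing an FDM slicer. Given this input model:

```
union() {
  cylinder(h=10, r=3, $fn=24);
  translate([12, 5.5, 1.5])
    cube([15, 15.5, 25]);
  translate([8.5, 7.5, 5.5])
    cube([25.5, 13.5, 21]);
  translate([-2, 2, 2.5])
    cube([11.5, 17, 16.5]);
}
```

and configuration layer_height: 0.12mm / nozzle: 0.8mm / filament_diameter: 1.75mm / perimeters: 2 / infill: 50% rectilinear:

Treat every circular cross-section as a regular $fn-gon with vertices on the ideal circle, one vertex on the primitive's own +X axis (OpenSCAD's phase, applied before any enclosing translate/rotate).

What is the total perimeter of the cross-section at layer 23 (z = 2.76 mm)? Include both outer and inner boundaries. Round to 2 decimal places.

At z = 2.76 mm: the cylinder: section is a regular 24-gon, circumradius r=3 (perimeter = 2·24·3.000·sin(180°/24) = 18.80 mm); the cube at (12, 5.5) is present — its section is the full 15×15.5 rectangle (perimeter 61.00 mm); the cube at (8.5, 7.5) is absent (z outside [5.5, 26.5]); the cube at (-2, 2) is present — its section is the full 11.5×17 rectangle (perimeter 57.00 mm); Taking the union: the regions partially overlap (shared area 2.99 mm²), so the edge portions inside another operand are dropped and the merged outline is re-measured after clipping — boundary = 127.67 mm. Overall, the cross-section has 2 separate islands. Total boundary length (outer) = 127.67 mm.

127.67 mm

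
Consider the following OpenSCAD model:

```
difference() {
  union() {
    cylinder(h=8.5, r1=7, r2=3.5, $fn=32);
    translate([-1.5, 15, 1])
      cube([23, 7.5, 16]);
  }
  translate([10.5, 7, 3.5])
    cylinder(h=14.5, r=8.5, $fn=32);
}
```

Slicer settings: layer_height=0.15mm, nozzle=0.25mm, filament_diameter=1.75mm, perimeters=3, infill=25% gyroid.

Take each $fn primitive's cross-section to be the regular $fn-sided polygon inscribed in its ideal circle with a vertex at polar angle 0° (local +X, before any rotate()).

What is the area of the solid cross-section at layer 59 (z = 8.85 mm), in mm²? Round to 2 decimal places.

170.74 mm²

At z = 8.85 mm: the cone is not intersected at this z (z outside [0, 8.5]); the cube at (-1.5, 15) is present — its section is the full 23×7.5 rectangle (area 172.50 mm²); Taking the union: only the 23×7.5 cube at (-1.5, 15) is present, so the union is just that shape — area = 172.50 mm²; the r=8.5 cylinder at (10.5, 7) gives a regular 32-gon of circumradius 8.5 (constant along its height) (area = (32/2)·8.500²·sin(360°/32) = 225.52 mm²); Subtracting the remaining from the first: starting from the result so far (172.50 mm²), the r=8.5 cylinder at (10.5, 7) partially overlaps it — only the 1.76 mm² overlap (of its 225.52 mm²) is removed, clipping the outline — area = 170.74 mm². Overall, the cross-section is a single solid region. Net area = 170.74 mm².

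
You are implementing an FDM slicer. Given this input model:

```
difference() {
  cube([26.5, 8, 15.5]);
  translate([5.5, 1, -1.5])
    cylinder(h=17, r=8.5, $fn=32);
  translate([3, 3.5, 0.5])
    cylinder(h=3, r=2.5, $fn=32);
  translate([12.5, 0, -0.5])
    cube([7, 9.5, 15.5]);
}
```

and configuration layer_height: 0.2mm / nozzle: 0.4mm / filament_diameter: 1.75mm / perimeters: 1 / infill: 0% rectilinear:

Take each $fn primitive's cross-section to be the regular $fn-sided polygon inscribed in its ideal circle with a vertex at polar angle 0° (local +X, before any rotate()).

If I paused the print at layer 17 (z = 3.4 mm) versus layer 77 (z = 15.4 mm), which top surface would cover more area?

layer 77 (z = 15.4 mm)

Layer 17 (z = 3.4): the cube (footprint 26.5×8) is included at this height (area 212.00 mm²); the cylinder at (5.5, 1): section is a regular 32-gon, circumradius r=8.5 (area = (32/2)·8.500²·sin(360°/32) = 225.52 mm²); the cylinder at (3, 3.5): section is a regular 32-gon, circumradius r=2.5 (area = (32/2)·2.500²·sin(360°/32) = 19.51 mm²); the cube at (12.5, 0) (footprint 7×9.5) is included at this height (area 66.50 mm²); After the difference (first − rest): starting from the 26.5×8 cube (212.00 mm²), the r=8.5 cylinder at (5.5, 1) partially overlaps it — only the 103.86 mm² overlap (of its 225.52 mm²) is removed, clipping the outline; the r=2.5 cylinder at (3, 3.5) misses the remaining region (no effect); the 7×9.5 cube at (12.5, 0) partially overlaps it — only the 49.77 mm² overlap (of its 66.50 mm²) is removed, clipping the outline — area = 58.37 mm². So its area = 58.37 mm². Layer 77 (z = 15.4): the 26.5×8 cube contributes its full rectangle (area 212.00 mm²); the r=8.5 cylinder at (5.5, 1) gives a regular 32-gon of circumradius 8.5 (constant along its height) (area = (32/2)·8.500²·sin(360°/32) = 225.52 mm²); the cylinder at (3, 3.5) does not reach this height (z outside [0.5, 3.5]); the cube at (12.5, 0) does not reach this height (z outside [-0.5, 15]); After the difference (first − rest): starting from the 26.5×8 cube (212.00 mm²), the r=8.5 cylinder at (5.5, 1) partially overlaps it — only the 103.86 mm² overlap (of its 225.52 mm²) is removed, clipping the outline — area = 108.14 mm². So its area = 108.14 mm². Layer 77 is larger (108.14 vs 58.37 mm²).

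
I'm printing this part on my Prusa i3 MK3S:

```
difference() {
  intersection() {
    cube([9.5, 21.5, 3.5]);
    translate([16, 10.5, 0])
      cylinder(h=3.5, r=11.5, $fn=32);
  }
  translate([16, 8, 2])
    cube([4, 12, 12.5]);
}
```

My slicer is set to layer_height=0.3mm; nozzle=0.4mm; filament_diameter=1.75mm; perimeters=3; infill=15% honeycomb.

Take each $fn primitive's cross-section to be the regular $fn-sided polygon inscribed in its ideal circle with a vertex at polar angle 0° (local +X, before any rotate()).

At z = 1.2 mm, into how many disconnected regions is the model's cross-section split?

At z = 1.2 mm: the cube (footprint 9.5×21.5) is included at this height; the r=11.5 cylinder at (16, 10.5) gives a regular 32-gon of circumradius 11.5 (constant along its height); Keeping only the common overlap: the r=11.5 cylinder at (16, 10.5) partially overlaps the 9.5×21.5 cube; clipping to the common part keeps 65.80 mm² — 1 connected region; the cube at (16, 8) does not reach this height (z outside [2, 14.5]); Taking the first minus the rest: none of the subtracted shapes is present at this height, so that combined region is unchanged — 1 connected region. The result has 1 disconnected region.

1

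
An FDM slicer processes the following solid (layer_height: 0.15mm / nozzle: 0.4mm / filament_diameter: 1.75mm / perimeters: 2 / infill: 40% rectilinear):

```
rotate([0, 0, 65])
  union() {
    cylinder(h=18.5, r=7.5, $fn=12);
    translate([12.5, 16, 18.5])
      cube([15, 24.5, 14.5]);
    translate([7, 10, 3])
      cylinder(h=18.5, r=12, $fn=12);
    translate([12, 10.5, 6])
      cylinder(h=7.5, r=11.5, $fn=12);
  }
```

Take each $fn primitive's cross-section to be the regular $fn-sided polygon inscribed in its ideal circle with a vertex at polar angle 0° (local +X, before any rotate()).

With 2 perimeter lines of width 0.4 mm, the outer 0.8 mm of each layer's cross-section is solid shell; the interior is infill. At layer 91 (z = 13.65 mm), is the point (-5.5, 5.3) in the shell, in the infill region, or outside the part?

At z = 13.65 mm: the cylinder: section is a regular 12-gon, circumradius r=7.5; the cube at (12.5, 16) is absent (z outside [18.5, 33]); the cylinder at (7, 10): section is a regular 12-gon, circumradius r=12; the cylinder at (12, 10.5) does not reach this height (z outside [6, 13.5]); Merging all regions: the regions partially overlap (shared area 66.62 mm²), so overlapping operands fuse into one piece — 1 connected region; (whole slice rotated 65° about Z — lengths, areas and connectivity unchanged). Overall, the cross-section is a single solid region. Undo the 65° rotation: the query point maps to (2.479, 7.225) in the un-rotated model frame. The nearest boundary edge runs (-6.50, 3.75)→(-4.00, 6.25); distance from the point to it = 6.55 mm. The point is inside the cross-section and 6.55 mm from the nearest boundary — more than the 0.8 mm shell width (2 × 0.4), so it's in the infill interior.

infill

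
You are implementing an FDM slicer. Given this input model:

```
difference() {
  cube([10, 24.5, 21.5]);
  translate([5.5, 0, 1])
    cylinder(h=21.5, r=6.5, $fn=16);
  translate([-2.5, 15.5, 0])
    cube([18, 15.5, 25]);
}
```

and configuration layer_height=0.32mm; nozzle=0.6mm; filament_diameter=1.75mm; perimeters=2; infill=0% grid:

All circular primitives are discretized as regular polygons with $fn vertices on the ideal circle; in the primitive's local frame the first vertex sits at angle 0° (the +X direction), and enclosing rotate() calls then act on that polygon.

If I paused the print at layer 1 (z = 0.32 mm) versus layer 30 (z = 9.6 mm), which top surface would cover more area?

Layer 1 (z = 0.32): the 10×24.5 cube contributes its full rectangle (area 245.00 mm²); the cylinder at (5.5, 0) does not reach this height (z outside [1, 22.5]); the cube at (-2.5, 15.5) is present — its section is the full 18×15.5 rectangle (area 279.00 mm²); After the difference (first − rest): starting from the 10×24.5 cube (245.00 mm²), the 18×15.5 cube at (-2.5, 15.5) partially overlaps it — only the 90.00 mm² overlap (of its 279.00 mm²) is removed, clipping the outline — area = 155.00 mm². So its area = 155.00 mm². Layer 30 (z = 9.6): the cube is present — its section is the full 10×24.5 rectangle (area 245.00 mm²); the r=6.5 cylinder at (5.5, 0) gives a regular 16-gon of circumradius 6.5 (constant along its height) (area = (16/2)·6.500²·sin(360°/16) = 129.35 mm²); the cube at (-2.5, 15.5) is present — its section is the full 18×15.5 rectangle (area 279.00 mm²); After the difference (first − rest): starting from the 10×24.5 cube (245.00 mm²), the r=6.5 cylinder at (5.5, 0) partially overlaps it — only the 56.56 mm² overlap (of its 129.35 mm²) is removed, clipping the outline; the 18×15.5 cube at (-2.5, 15.5) partially overlaps it — only the 90.00 mm² overlap (of its 279.00 mm²) is removed, clipping the outline — area = 98.44 mm². So its area = 98.44 mm². Layer 1 is larger (155.00 vs 98.44 mm²).

layer 1 (z = 0.32 mm)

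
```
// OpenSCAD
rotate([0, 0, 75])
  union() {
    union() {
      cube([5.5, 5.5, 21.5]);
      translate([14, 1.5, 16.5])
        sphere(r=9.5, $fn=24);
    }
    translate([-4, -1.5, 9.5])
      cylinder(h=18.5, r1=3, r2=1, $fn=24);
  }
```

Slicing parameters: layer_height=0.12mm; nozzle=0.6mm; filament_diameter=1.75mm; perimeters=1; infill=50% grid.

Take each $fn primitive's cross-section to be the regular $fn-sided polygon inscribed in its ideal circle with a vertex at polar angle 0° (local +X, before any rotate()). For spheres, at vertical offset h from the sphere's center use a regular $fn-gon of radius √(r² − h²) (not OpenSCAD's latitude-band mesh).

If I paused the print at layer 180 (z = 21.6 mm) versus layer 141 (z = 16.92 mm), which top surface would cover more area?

Layer 180 (z = 21.6): the cube is not intersected at this z (z outside [0, 21.5]); the sphere at (14, 1.5): section is a regular 24-gon, circumradius = √(r²−h²) = √(9.5²−5.1²) = 8.015 (area = (24/2)·8.015²·sin(360°/24) = 199.52 mm²); Merging all regions: only the r=9.5 sphere at (14, 1.5) is present, so the union is just that shape — area = 199.52 mm²; the cone at (-4, -1.5) contributes a regular 24-gon of circumradius 1.692 (interpolated between r1=3 and r2=1 at t=0.654) (area = (24/2)·1.692²·sin(360°/24) = 8.89 mm²); Combining (union): the 2 present regions are separate (no shared area or edge), so areas and boundary lengths simply add and each stays a separate island — area = 208.41 mm²; (whole slice rotated 75° about Z — lengths, areas and connectivity unchanged). So its area = 208.41 mm². Layer 141 (z = 16.92): the 5.5×5.5 cube contributes its full rectangle (area 30.25 mm²); the r=9.5 sphere at (14, 1.5) slices to a regular 24-gon of circumradius 9.491 (√(r²−h²) with h=0.42 from center) (area = (24/2)·9.491²·sin(360°/24) = 279.75 mm²); Combining (union): the regions partially overlap — summed areas 310.00 mm² minus the doubly-counted overlap 3.91 mm² gives 306.09 mm² — area = 306.09 mm²; the cone at (-4, -1.5) contributes a regular 24-gon of circumradius 2.198 (interpolated between r1=3 and r2=1 at t=0.401) (area = (24/2)·2.198²·sin(360°/24) = 15.00 mm²); Taking the union: the 2 present regions are separate (no shared area or edge), so areas and boundary lengths simply add and each stays a separate island — area = 321.09 mm²; (whole slice rotated 75° about Z — lengths, areas and connectivity unchanged). So its area = 321.09 mm². Layer 141 is larger (321.09 vs 208.41 mm²).

layer 141 (z = 16.92 mm)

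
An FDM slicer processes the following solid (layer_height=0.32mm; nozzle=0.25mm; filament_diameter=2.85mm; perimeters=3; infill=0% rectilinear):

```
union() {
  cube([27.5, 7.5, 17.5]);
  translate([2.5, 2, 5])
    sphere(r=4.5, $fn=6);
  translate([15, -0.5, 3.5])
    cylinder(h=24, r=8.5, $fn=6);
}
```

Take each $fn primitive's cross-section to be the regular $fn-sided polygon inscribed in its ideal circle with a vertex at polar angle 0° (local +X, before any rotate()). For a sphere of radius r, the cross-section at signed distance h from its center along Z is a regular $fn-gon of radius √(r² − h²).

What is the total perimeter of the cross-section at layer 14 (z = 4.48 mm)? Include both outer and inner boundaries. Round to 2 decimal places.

At z = 4.48 mm: the cube (footprint 27.5×7.5) is included at this height (perimeter 70.00 mm); the sphere at (2.5, 2): section is a regular 6-gon, circumradius = √(r²−h²) = √(4.5²−0.52²) = 4.470 (perimeter = 2·6·4.470·sin(180°/6) = 26.82 mm); the r=8.5 cylinder at (15, -0.5) contributes a regular 6-gon of circumradius 8.5 (perimeter = 2·6·8.500·sin(180°/6) = 51.00 mm); Merging all regions: the regions partially overlap (shared area 120.88 mm²), so the edge portions inside another operand are dropped and the merged outline is re-measured after clipping — boundary = 84.04 mm. Overall, the cross-section is a single solid region. Total boundary length (outer) = 84.04 mm.

84.04 mm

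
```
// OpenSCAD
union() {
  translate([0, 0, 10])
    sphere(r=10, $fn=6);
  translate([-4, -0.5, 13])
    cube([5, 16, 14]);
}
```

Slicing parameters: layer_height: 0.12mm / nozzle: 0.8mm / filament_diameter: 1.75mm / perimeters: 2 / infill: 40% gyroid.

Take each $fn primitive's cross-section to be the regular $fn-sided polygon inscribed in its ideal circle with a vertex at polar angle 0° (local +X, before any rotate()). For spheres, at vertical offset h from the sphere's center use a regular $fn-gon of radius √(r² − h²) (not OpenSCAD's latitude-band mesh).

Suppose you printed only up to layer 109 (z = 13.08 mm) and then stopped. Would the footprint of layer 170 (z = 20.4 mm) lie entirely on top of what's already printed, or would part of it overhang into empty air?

Compare the two slices. At z = 13.08: the sphere: section is a regular 6-gon, circumradius = √(r²−h²) = √(10²−3.08²) = 9.514 (area = (6/2)·9.514²·sin(360°/6) = 235.16 mm²); the cube at (-4, -0.5) is present — its section is the full 5×16 rectangle (area 80.00 mm²); Combining (union): the regions partially overlap — summed areas 315.16 mm² minus the doubly-counted overlap 43.70 mm² gives 271.46 mm² — area = 271.46 mm². At z = 20.4: the sphere is absent (|z−center|=10.400 > r=10); the cube at (-4, -0.5) is present — its section is the full 5×16 rectangle (area 80.00 mm²); Combining (union): only the 5×16 cube at (-4, -0.5) is present, so the union is just that shape — area = 80.00 mm². Checking containment: the cross-section at z = 20.4 is a subset of the cross-section at z = 13.08.

entirely on top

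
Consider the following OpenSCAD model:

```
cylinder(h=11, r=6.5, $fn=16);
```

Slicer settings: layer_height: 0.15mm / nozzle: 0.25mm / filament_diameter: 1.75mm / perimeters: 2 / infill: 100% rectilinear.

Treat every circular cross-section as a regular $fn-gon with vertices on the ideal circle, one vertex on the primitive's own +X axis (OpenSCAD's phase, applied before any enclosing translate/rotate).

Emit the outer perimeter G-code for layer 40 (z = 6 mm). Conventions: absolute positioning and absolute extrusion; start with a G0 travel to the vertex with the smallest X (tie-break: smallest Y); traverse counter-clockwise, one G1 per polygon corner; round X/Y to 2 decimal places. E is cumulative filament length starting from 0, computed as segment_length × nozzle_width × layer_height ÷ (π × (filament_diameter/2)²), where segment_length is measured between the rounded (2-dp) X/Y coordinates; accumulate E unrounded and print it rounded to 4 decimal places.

G0 X-6.50 Y0.00 Z6.00
G1 X-6.01 Y-2.49 E0.0396
G1 X-4.60 Y-4.60 E0.0791
G1 X-2.49 Y-6.01 E0.1187
G1 X0.00 Y-6.50 E0.1583
G1 X2.49 Y-6.01 E0.1978
G1 X4.60 Y-4.60 E0.2374
G1 X6.01 Y-2.49 E0.2770
G1 X6.50 Y0.00 E0.3165
G1 X6.01 Y2.49 E0.3561
G1 X4.60 Y4.60 E0.3957
G1 X2.49 Y6.01 E0.4352
G1 X0.00 Y6.50 E0.4748
G1 X-2.49 Y6.01 E0.5143
G1 X-4.60 Y4.60 E0.5539
G1 X-6.01 Y2.49 E0.5935
G1 X-6.50 Y0.00 E0.6330

At z = 6 mm: the r=6.5 cylinder contributes a regular 16-gon of circumradius 6.5. The outline is a single polygon with 16 vertices. Extrusion per mm of travel: 0.25 × 0.15 / (π × 0.875²) = 0.015591. Accumulating E over each segment gives final E = 0.6330.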